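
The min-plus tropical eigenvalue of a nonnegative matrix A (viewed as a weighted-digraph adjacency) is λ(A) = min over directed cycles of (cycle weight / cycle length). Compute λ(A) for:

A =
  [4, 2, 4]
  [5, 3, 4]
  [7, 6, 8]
λ(A) = 3

Enumerate directed cycles and compute their means (weight / length). Sample:
  cycle 0 → 0: weight = 4, length = 1, mean = 4/1 ≈ 4.000
  cycle 1 → 1: weight = 3, length = 1, mean = 3/1 ≈ 3.000
  cycle 2 → 2: weight = 8, length = 1, mean = 8/1 ≈ 8.000
  cycle 0 → 1 → 0: weight = 7, length = 2, mean = 7/2 ≈ 3.500
  cycle 0 → 2 → 0: weight = 11, length = 2, mean = 11/2 ≈ 5.500
  cycle 1 → 0 → 1: weight = 7, length = 2, mean = 7/2 ≈ 3.500
Minimum mean = 3.000, attained e.g. along the cycle 1 → 1 with weight 3 and length 1. So λ(A) = 3/1 = 3.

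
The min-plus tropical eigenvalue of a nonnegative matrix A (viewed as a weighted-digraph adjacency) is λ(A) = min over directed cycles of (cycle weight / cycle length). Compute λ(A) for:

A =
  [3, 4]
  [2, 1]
λ(A) = 1

Enumerate directed cycles and compute their means (weight / length). Sample:
  cycle 0 → 0: weight = 3, length = 1, mean = 3/1 ≈ 3.000
  cycle 1 → 1: weight = 1, length = 1, mean = 1/1 ≈ 1.000
  cycle 0 → 1 → 0: weight = 6, length = 2, mean = 6/2 ≈ 3.000
  cycle 1 → 0 → 1: weight = 6, length = 2, mean = 6/2 ≈ 3.000
Minimum mean = 1.000, attained e.g. along the cycle 1 → 1 with weight 1 and length 1. So λ(A) = 1/1 = 1.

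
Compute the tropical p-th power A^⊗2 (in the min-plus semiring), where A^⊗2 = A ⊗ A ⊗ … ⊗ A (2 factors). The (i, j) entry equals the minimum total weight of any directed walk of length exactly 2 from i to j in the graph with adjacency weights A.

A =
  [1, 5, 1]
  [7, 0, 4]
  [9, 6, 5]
A^⊗2 =
  [2, 5, 2]
  [7, 0, 4]
  [10, 6, 10]

Each entry (A^⊗2)_ij equals the minimum over all length-2 walks i = v_0 → v_1 → … → v_2 = j of Σ_t A[v_t][v_{t+1}]. For example, for (i, j) = (0, 2) we minimise over 3 possible intermediate vertex sequences; the minimum is 2, attained along the walk 0 → 0 → 2.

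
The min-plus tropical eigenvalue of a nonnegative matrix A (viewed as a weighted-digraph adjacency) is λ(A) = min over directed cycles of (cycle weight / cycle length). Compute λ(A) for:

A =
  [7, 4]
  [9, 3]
λ(A) = 3

Enumerate directed cycles and compute their means (weight / length). Sample:
  cycle 0 → 0: weight = 7, length = 1, mean = 7/1 ≈ 7.000
  cycle 1 → 1: weight = 3, length = 1, mean = 3/1 ≈ 3.000
  cycle 0 → 1 → 0: weight = 13, length = 2, mean = 13/2 ≈ 6.500
  cycle 1 → 0 → 1: weight = 13, length = 2, mean = 13/2 ≈ 6.500
Minimum mean = 3.000, attained e.g. along the cycle 1 → 1 with weight 3 and length 1. So λ(A) = 3/1 = 3.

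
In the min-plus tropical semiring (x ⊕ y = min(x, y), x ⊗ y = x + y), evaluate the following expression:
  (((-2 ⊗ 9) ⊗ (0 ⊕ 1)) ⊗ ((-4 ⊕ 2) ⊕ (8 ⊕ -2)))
(((-2 ⊗ 9) ⊗ (0 ⊕ 1)) ⊗ ((-4 ⊕ 2) ⊕ (8 ⊕ -2))) = 3

Expand innermost to outermost. Recall ⊕ takes the minimum of its arguments and ⊗ takes their sum. Working out the expression (((-2 ⊗ 9) ⊗ (0 ⊕ 1)) ⊗ ((-4 ⊕ 2) ⊕ (8 ⊕ -2))) gives 3.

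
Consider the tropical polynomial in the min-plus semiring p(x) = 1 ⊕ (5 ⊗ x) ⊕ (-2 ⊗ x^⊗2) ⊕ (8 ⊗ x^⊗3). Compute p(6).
p(6) = 1

A tropical monomial a ⊗ x^⊗i evaluates to a + i · x. Evaluating each term at x = 6:
  Term 0 contributes 1 + 0 · 6 = 1
  Term 1 contributes 5 + 1 · 6 = 11
  Term 2 contributes -2 + 2 · 6 = 10
  Term 3 contributes 8 + 3 · 6 = 26
p(6) = ⊕ of these = min[1, 11, 10, 26] = 1.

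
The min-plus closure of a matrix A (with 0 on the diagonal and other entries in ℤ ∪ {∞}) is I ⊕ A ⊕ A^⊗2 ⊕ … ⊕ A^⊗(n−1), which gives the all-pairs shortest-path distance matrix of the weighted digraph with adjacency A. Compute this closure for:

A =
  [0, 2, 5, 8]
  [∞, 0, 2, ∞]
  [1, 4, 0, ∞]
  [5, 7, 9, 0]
Closure =
  [0, 2, 4, 8]
  [3, 0, 2, 11]
  [1, 3, 0, 9]
  [5, 7, 9, 0]

This is the Floyd-Warshall all-pairs shortest-path computation. For each intermediate vertex k = 0, 1, …, 3, update dist[i][j] ← min(dist[i][j], dist[i][k] + dist[k][j]). The final matrix gives, for each (i, j), the minimum total weight of any directed path from i to j (possibly empty when i = j).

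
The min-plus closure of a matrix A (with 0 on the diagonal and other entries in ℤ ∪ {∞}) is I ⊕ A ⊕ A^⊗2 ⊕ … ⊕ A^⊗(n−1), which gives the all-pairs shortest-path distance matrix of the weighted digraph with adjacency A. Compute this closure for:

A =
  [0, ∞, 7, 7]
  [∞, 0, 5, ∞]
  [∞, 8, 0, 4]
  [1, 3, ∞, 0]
Closure =
  [0, 10, 7, 7]
  [10, 0, 5, 9]
  [5, 7, 0, 4]
  [1, 3, 8, 0]

This is the Floyd-Warshall all-pairs shortest-path computation. For each intermediate vertex k = 0, 1, …, 3, update dist[i][j] ← min(dist[i][j], dist[i][k] + dist[k][j]). The final matrix gives, for each (i, j), the minimum total weight of any directed path from i to j (possibly empty when i = j).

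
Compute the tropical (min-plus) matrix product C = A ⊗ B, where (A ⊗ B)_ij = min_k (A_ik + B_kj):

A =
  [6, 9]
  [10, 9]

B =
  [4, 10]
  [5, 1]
A ⊗ B =
  [10, 10]
  [14, 10]

Apply the min-plus product entry-by-entry:
  C[0][0] = min over k of (A[0][0] + B[0][0] = 6 + 4 = 10, A[0][1] + B[1][0] = 9 + 5 = 14) = 10 (attained at k = 0)
  C[0][1] = min over k of (A[0][0] + B[0][1] = 6 + 10 = 16, A[0][1] + B[1][1] = 9 + 1 = 10) = 10 (attained at k = 1)
  C[1][0] = min over k of (A[1][0] + B[0][0] = 10 + 4 = 14, A[1][1] + B[1][0] = 9 + 5 = 14) = 14 (attained at k = 0)
  C[1][1] = min over k of (A[1][0] + B[0][1] = 10 + 10 = 20, A[1][1] + B[1][1] = 9 + 1 = 10) = 10 (attained at k = 1)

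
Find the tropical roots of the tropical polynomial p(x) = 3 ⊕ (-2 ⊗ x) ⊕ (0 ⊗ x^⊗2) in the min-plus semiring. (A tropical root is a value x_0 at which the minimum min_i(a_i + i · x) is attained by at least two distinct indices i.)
Roots: {-2, 5}

Each tropical root is a break point of the lower envelope of the lines y = a_i + i · x (there are 3 lines, with slopes 0, 1, ..., 2). Only the lines that attain the minimum somewhere contribute to roots; other lines are dominated. Here the surviving (envelope) indices are i = 2, i = 1, i = 0.
Intersections between consecutive envelope lines give the roots: for adjacent envelope indices i < j the intersection is x = (a_i − a_j) / (j − i). Reading off the sorted break points: {-2, 5}.
Verification: at each break x_0, at least two indices attain the minimum of min_i(a_i + i · x_0).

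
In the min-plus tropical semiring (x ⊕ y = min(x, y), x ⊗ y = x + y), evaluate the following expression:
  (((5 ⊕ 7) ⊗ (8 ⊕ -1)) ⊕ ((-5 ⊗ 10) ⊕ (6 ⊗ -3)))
(((5 ⊕ 7) ⊗ (8 ⊕ -1)) ⊕ ((-5 ⊗ 10) ⊕ (6 ⊗ -3))) = 3

Expand innermost to outermost. Recall ⊕ takes the minimum of its arguments and ⊗ takes their sum. Working out the expression (((5 ⊕ 7) ⊗ (8 ⊕ -1)) ⊕ ((-5 ⊗ 10) ⊕ (6 ⊗ -3))) gives 3.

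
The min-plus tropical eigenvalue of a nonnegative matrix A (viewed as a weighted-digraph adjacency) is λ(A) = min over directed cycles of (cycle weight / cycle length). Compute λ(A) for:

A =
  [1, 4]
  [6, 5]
λ(A) = 1

Enumerate directed cycles and compute their means (weight / length). Sample:
  cycle 0 → 0: weight = 1, length = 1, mean = 1/1 ≈ 1.000
  cycle 1 → 1: weight = 5, length = 1, mean = 5/1 ≈ 5.000
  cycle 0 → 1 → 0: weight = 10, length = 2, mean = 10/2 ≈ 5.000
  cycle 1 → 0 → 1: weight = 10, length = 2, mean = 10/2 ≈ 5.000
Minimum mean = 1.000, attained e.g. along the cycle 0 → 0 with weight 1 and length 1. So λ(A) = 1/1 = 1.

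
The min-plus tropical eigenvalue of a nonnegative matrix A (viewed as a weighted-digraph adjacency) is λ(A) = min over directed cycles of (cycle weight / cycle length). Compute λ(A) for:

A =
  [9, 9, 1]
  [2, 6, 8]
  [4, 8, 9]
λ(A) = 5/2

Enumerate directed cycles and compute their means (weight / length). Sample:
  cycle 0 → 0: weight = 9, length = 1, mean = 9/1 ≈ 9.000
  cycle 1 → 1: weight = 6, length = 1, mean = 6/1 ≈ 6.000
  cycle 2 → 2: weight = 9, length = 1, mean = 9/1 ≈ 9.000
  cycle 0 → 1 → 0: weight = 11, length = 2, mean = 11/2 ≈ 5.500
  cycle 0 → 2 → 0: weight = 5, length = 2, mean = 5/2 ≈ 2.500
  cycle 1 → 0 → 1: weight = 11, length = 2, mean = 11/2 ≈ 5.500
Minimum mean = 2.500, attained e.g. along the cycle 0 → 2 → 0 with weight 5 and length 2. So λ(A) = 5/2 = 5/2.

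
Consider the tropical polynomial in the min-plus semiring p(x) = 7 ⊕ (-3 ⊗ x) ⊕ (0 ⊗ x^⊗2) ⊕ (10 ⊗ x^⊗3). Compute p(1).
p(1) = -2

A tropical monomial a ⊗ x^⊗i evaluates to a + i · x. Evaluating each term at x = 1:
  Term 0 contributes 7 + 0 · 1 = 7
  Term 1 contributes -3 + 1 · 1 = -2
  Term 2 contributes 0 + 2 · 1 = 2
  Term 3 contributes 10 + 3 · 1 = 13
p(1) = ⊕ of these = min[7, -2, 2, 13] = -2.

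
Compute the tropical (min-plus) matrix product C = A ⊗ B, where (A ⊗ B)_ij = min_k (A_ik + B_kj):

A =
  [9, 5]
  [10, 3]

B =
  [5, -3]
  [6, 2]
A ⊗ B =
  [11, 6]
  [9, 5]

Apply the min-plus product entry-by-entry:
  C[0][0] = min over k of (A[0][0] + B[0][0] = 9 + 5 = 14, A[0][1] + B[1][0] = 5 + 6 = 11) = 11 (attained at k = 1)
  C[0][1] = min over k of (A[0][0] + B[0][1] = 9 + -3 = 6, A[0][1] + B[1][1] = 5 + 2 = 7) = 6 (attained at k = 0)
  C[1][0] = min over k of (A[1][0] + B[0][0] = 10 + 5 = 15, A[1][1] + B[1][0] = 3 + 6 = 9) = 9 (attained at k = 1)
  C[1][1] = min over k of (A[1][0] + B[0][1] = 10 + -3 = 7, A[1][1] + B[1][1] = 3 + 2 = 5) = 5 (attained at k = 1)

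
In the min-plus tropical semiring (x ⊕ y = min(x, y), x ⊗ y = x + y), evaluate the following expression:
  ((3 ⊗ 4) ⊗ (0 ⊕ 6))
((3 ⊗ 4) ⊗ (0 ⊕ 6)) = 7

Expand innermost to outermost. Recall ⊕ takes the minimum of its arguments and ⊗ takes their sum. Working out the expression ((3 ⊗ 4) ⊗ (0 ⊕ 6)) gives 7.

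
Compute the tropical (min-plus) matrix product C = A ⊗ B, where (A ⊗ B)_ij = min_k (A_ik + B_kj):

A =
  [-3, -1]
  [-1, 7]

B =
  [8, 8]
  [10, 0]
A ⊗ B =
  [5, -1]
  [7, 7]

Apply the min-plus product entry-by-entry:
  C[0][0] = min over k of (A[0][0] + B[0][0] = -3 + 8 = 5, A[0][1] + B[1][0] = -1 + 10 = 9) = 5 (attained at k = 0)
  C[0][1] = min over k of (A[0][0] + B[0][1] = -3 + 8 = 5, A[0][1] + B[1][1] = -1 + 0 = -1) = -1 (attained at k = 1)
  C[1][0] = min over k of (A[1][0] + B[0][0] = -1 + 8 = 7, A[1][1] + B[1][0] = 7 + 10 = 17) = 7 (attained at k = 0)
  C[1][1] = min over k of (A[1][0] + B[0][1] = -1 + 8 = 7, A[1][1] + B[1][1] = 7 + 0 = 7) = 7 (attained at k = 0)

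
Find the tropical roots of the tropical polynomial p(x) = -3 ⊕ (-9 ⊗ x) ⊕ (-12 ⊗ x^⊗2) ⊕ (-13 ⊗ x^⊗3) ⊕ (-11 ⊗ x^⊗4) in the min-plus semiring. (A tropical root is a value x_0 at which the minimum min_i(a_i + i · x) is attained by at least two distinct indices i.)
Roots: {-2, 1, 3, 6}

Each tropical root is a break point of the lower envelope of the lines y = a_i + i · x (there are 5 lines, with slopes 0, 1, ..., 4). Only the lines that attain the minimum somewhere contribute to roots; other lines are dominated. Here the surviving (envelope) indices are i = 4, i = 3, i = 2, i = 1, i = 0.
Intersections between consecutive envelope lines give the roots: for adjacent envelope indices i < j the intersection is x = (a_i − a_j) / (j − i). Reading off the sorted break points: {-2, 1, 3, 6}.
Verification: at each break x_0, at least two indices attain the minimum of min_i(a_i + i · x_0).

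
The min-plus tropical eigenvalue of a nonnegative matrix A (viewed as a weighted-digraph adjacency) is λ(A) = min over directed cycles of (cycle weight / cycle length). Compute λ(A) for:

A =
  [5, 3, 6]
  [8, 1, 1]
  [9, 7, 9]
λ(A) = 1

Enumerate directed cycles and compute their means (weight / length). Sample:
  cycle 0 → 0: weight = 5, length = 1, mean = 5/1 ≈ 5.000
  cycle 1 → 1: weight = 1, length = 1, mean = 1/1 ≈ 1.000
  cycle 2 → 2: weight = 9, length = 1, mean = 9/1 ≈ 9.000
  cycle 0 → 1 → 0: weight = 11, length = 2, mean = 11/2 ≈ 5.500
  cycle 0 → 2 → 0: weight = 15, length = 2, mean = 15/2 ≈ 7.500
  cycle 1 → 0 → 1: weight = 11, length = 2, mean = 11/2 ≈ 5.500
Minimum mean = 1.000, attained e.g. along the cycle 1 → 1 with weight 1 and length 1. So λ(A) = 1/1 = 1.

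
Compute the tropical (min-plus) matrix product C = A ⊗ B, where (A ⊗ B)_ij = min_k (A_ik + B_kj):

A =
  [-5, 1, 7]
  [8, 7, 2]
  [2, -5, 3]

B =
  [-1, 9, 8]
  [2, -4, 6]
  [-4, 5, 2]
A ⊗ B =
  [-6, -3, 3]
  [-2, 3, 4]
  [-3, -9, 1]

Apply the min-plus product entry-by-entry:
  C[0][0] = min over k of (A[0][0] + B[0][0] = -5 + -1 = -6, A[0][1] + B[1][0] = 1 + 2 = 3, A[0][2] + B[2][0] = 7 + -4 = 3) = -6 (attained at k = 0)
  C[0][1] = min over k of (A[0][0] + B[0][1] = -5 + 9 = 4, A[0][1] + B[1][1] = 1 + -4 = -3, A[0][2] + B[2][1] = 7 + 5 = 12) = -3 (attained at k = 1)
  C[0][2] = min over k of (A[0][0] + B[0][2] = -5 + 8 = 3, A[0][1] + B[1][2] = 1 + 6 = 7, A[0][2] + B[2][2] = 7 + 2 = 9) = 3 (attained at k = 0)
  C[1][0] = min over k of (A[1][0] + B[0][0] = 8 + -1 = 7, A[1][1] + B[1][0] = 7 + 2 = 9, A[1][2] + B[2][0] = 2 + -4 = -2) = -2 (attained at k = 2)
  C[1][1] = min over k of (A[1][0] + B[0][1] = 8 + 9 = 17, A[1][1] + B[1][1] = 7 + -4 = 3, A[1][2] + B[2][1] = 2 + 5 = 7) = 3 (attained at k = 1)
  C[1][2] = min over k of (A[1][0] + B[0][2] = 8 + 8 = 16, A[1][1] + B[1][2] = 7 + 6 = 13, A[1][2] + B[2][2] = 2 + 2 = 4) = 4 (attained at k = 2)
  C[2][0] = min over k of (A[2][0] + B[0][0] = 2 + -1 = 1, A[2][1] + B[1][0] = -5 + 2 = -3, A[2][2] + B[2][0] = 3 + -4 = -1) = -3 (attained at k = 1)
  C[2][1] = min over k of (A[2][0] + B[0][1] = 2 + 9 = 11, A[2][1] + B[1][1] = -5 + -4 = -9, A[2][2] + B[2][1] = 3 + 5 = 8) = -9 (attained at k = 1)
  C[2][2] = min over k of (A[2][0] + B[0][2] = 2 + 8 = 10, A[2][1] + B[1][2] = -5 + 6 = 1, A[2][2] + B[2][2] = 3 + 2 = 5) = 1 (attained at k = 1)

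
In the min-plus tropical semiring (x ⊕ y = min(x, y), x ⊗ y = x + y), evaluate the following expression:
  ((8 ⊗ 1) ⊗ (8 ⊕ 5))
((8 ⊗ 1) ⊗ (8 ⊕ 5)) = 14

Expand innermost to outermost. Recall ⊕ takes the minimum of its arguments and ⊗ takes their sum. Working out the expression ((8 ⊗ 1) ⊗ (8 ⊕ 5)) gives 14.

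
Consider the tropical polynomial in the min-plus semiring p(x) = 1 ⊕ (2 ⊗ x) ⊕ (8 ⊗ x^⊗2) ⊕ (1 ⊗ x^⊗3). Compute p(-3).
p(-3) = -8

A tropical monomial a ⊗ x^⊗i evaluates to a + i · x. Evaluating each term at x = -3:
  Term 0 contributes 1 + 0 · -3 = 1
  Term 1 contributes 2 + 1 · -3 = -1
  Term 2 contributes 8 + 2 · -3 = 2
  Term 3 contributes 1 + 3 · -3 = -8
p(-3) = ⊕ of these = min[1, -1, 2, -8] = -8.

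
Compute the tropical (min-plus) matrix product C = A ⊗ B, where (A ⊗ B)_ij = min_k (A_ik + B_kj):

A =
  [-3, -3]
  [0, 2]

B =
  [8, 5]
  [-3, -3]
A ⊗ B =
  [-6, -6]
  [-1, -1]

Apply the min-plus product entry-by-entry:
  C[0][0] = min over k of (A[0][0] + B[0][0] = -3 + 8 = 5, A[0][1] + B[1][0] = -3 + -3 = -6) = -6 (attained at k = 1)
  C[0][1] = min over k of (A[0][0] + B[0][1] = -3 + 5 = 2, A[0][1] + B[1][1] = -3 + -3 = -6) = -6 (attained at k = 1)
  C[1][0] = min over k of (A[1][0] + B[0][0] = 0 + 8 = 8, A[1][1] + B[1][0] = 2 + -3 = -1) = -1 (attained at k = 1)
  C[1][1] = min over k of (A[1][0] + B[0][1] = 0 + 5 = 5, A[1][1] + B[1][1] = 2 + -3 = -1) = -1 (attained at k = 1)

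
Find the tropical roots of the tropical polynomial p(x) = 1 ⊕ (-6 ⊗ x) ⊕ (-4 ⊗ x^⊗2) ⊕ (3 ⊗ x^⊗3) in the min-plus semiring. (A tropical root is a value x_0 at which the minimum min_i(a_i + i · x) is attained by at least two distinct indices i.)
Roots: {-7, -2, 7}

Each tropical root is a break point of the lower envelope of the lines y = a_i + i · x (there are 4 lines, with slopes 0, 1, ..., 3). Only the lines that attain the minimum somewhere contribute to roots; other lines are dominated. Here the surviving (envelope) indices are i = 3, i = 2, i = 1, i = 0.
Intersections between consecutive envelope lines give the roots: for adjacent envelope indices i < j the intersection is x = (a_i − a_j) / (j − i). Reading off the sorted break points: {-7, -2, 7}.
Verification: at each break x_0, at least two indices attain the minimum of min_i(a_i + i · x_0).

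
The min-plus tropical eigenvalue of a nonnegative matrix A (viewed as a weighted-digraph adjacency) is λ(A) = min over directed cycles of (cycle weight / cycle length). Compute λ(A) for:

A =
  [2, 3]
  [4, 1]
λ(A) = 1

Enumerate directed cycles and compute their means (weight / length). Sample:
  cycle 0 → 0: weight = 2, length = 1, mean = 2/1 ≈ 2.000
  cycle 1 → 1: weight = 1, length = 1, mean = 1/1 ≈ 1.000
  cycle 0 → 1 → 0: weight = 7, length = 2, mean = 7/2 ≈ 3.500
  cycle 1 → 0 → 1: weight = 7, length = 2, mean = 7/2 ≈ 3.500
Minimum mean = 1.000, attained e.g. along the cycle 1 → 1 with weight 1 and length 1. So λ(A) = 1/1 = 1.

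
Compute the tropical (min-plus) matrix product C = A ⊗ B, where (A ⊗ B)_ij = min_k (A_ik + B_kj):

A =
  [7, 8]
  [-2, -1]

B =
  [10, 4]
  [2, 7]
A ⊗ B =
  [10, 11]
  [1, 2]

Apply the min-plus product entry-by-entry:
  C[0][0] = min over k of (A[0][0] + B[0][0] = 7 + 10 = 17, A[0][1] + B[1][0] = 8 + 2 = 10) = 10 (attained at k = 1)
  C[0][1] = min over k of (A[0][0] + B[0][1] = 7 + 4 = 11, A[0][1] + B[1][1] = 8 + 7 = 15) = 11 (attained at k = 0)
  C[1][0] = min over k of (A[1][0] + B[0][0] = -2 + 10 = 8, A[1][1] + B[1][0] = -1 + 2 = 1) = 1 (attained at k = 1)
  C[1][1] = min over k of (A[1][0] + B[0][1] = -2 + 4 = 2, A[1][1] + B[1][1] = -1 + 7 = 6) = 2 (attained at k = 0)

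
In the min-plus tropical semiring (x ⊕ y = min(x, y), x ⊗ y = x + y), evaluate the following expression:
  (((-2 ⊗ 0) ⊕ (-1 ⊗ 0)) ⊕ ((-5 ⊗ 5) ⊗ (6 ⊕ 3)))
(((-2 ⊗ 0) ⊕ (-1 ⊗ 0)) ⊕ ((-5 ⊗ 5) ⊗ (6 ⊕ 3))) = -2

Expand innermost to outermost. Recall ⊕ takes the minimum of its arguments and ⊗ takes their sum. Working out the expression (((-2 ⊗ 0) ⊕ (-1 ⊗ 0)) ⊕ ((-5 ⊗ 5) ⊗ (6 ⊕ 3))) gives -2.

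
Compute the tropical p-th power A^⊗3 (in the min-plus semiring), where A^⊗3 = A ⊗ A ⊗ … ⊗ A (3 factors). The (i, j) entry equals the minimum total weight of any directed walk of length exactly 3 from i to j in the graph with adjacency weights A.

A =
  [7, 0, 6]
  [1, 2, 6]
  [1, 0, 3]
A^⊗3 =
  [3, 1, 7]
  [2, 3, 7]
  [2, 1, 7]

Each entry (A^⊗3)_ij equals the minimum over all length-3 walks i = v_0 → v_1 → … → v_3 = j of Σ_t A[v_t][v_{t+1}]. For example, for (i, j) = (0, 2) we minimise over 9 possible intermediate vertex sequences; the minimum is 7, attained along the walk 0 → 1 → 0 → 2.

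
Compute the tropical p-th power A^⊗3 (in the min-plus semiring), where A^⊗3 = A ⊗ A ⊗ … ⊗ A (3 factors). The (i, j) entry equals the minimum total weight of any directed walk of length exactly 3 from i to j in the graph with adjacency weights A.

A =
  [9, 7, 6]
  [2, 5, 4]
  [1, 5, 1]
A^⊗3 =
  [8, 12, 8]
  [6, 10, 6]
  [3, 7, 3]

Each entry (A^⊗3)_ij equals the minimum over all length-3 walks i = v_0 → v_1 → … → v_3 = j of Σ_t A[v_t][v_{t+1}]. For example, for (i, j) = (0, 2) we minimise over 9 possible intermediate vertex sequences; the minimum is 8, attained along the walk 0 → 2 → 2 → 2.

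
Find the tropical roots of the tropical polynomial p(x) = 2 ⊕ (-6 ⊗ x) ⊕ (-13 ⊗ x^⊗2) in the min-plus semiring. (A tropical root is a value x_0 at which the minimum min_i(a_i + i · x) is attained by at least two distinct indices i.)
Roots: {7, 8}

Each tropical root is a break point of the lower envelope of the lines y = a_i + i · x (there are 3 lines, with slopes 0, 1, ..., 2). Only the lines that attain the minimum somewhere contribute to roots; other lines are dominated. Here the surviving (envelope) indices are i = 2, i = 1, i = 0.
Intersections between consecutive envelope lines give the roots: for adjacent envelope indices i < j the intersection is x = (a_i − a_j) / (j − i). Reading off the sorted break points: {7, 8}.
Verification: at each break x_0, at least two indices attain the minimum of min_i(a_i + i · x_0).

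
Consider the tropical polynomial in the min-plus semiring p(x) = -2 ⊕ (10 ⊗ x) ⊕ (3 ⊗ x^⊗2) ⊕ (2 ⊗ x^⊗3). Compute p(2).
p(2) = -2

A tropical monomial a ⊗ x^⊗i evaluates to a + i · x. Evaluating each term at x = 2:
  Term 0 contributes -2 + 0 · 2 = -2
  Term 1 contributes 10 + 1 · 2 = 12
  Term 2 contributes 3 + 2 · 2 = 7
  Term 3 contributes 2 + 3 · 2 = 8
p(2) = ⊕ of these = min[-2, 12, 7, 8] = -2.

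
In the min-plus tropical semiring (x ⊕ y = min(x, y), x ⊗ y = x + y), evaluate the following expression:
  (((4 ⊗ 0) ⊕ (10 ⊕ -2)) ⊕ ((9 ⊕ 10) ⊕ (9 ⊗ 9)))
(((4 ⊗ 0) ⊕ (10 ⊕ -2)) ⊕ ((9 ⊕ 10) ⊕ (9 ⊗ 9))) = -2

Expand innermost to outermost. Recall ⊕ takes the minimum of its arguments and ⊗ takes their sum. Working out the expression (((4 ⊗ 0) ⊕ (10 ⊕ -2)) ⊕ ((9 ⊕ 10) ⊕ (9 ⊗ 9))) gives -2.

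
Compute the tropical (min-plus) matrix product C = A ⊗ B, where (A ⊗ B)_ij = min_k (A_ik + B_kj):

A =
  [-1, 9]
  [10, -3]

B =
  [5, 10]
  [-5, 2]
A ⊗ B =
  [4, 9]
  [-8, -1]

Apply the min-plus product entry-by-entry:
  C[0][0] = min over k of (A[0][0] + B[0][0] = -1 + 5 = 4, A[0][1] + B[1][0] = 9 + -5 = 4) = 4 (attained at k = 0)
  C[0][1] = min over k of (A[0][0] + B[0][1] = -1 + 10 = 9, A[0][1] + B[1][1] = 9 + 2 = 11) = 9 (attained at k = 0)
  C[1][0] = min over k of (A[1][0] + B[0][0] = 10 + 5 = 15, A[1][1] + B[1][0] = -3 + -5 = -8) = -8 (attained at k = 1)
  C[1][1] = min over k of (A[1][0] + B[0][1] = 10 + 10 = 20, A[1][1] + B[1][1] = -3 + 2 = -1) = -1 (attained at k = 1)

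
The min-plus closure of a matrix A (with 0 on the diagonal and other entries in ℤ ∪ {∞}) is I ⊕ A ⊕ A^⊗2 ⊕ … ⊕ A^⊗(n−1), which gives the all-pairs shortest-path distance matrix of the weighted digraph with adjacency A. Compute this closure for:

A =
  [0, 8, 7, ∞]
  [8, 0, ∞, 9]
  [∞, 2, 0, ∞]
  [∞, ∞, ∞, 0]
Closure =
  [0, 8, 7, 17]
  [8, 0, 15, 9]
  [10, 2, 0, 11]
  [∞, ∞, ∞, 0]

This is the Floyd-Warshall all-pairs shortest-path computation. For each intermediate vertex k = 0, 1, …, 3, update dist[i][j] ← min(dist[i][j], dist[i][k] + dist[k][j]). The final matrix gives, for each (i, j), the minimum total weight of any directed path from i to j (possibly empty when i = j).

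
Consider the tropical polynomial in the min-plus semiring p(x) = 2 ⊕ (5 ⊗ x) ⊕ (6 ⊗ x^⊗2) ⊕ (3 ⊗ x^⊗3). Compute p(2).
p(2) = 2

A tropical monomial a ⊗ x^⊗i evaluates to a + i · x. Evaluating each term at x = 2:
  Term 0 contributes 2 + 0 · 2 = 2
  Term 1 contributes 5 + 1 · 2 = 7
  Term 2 contributes 6 + 2 · 2 = 10
  Term 3 contributes 3 + 3 · 2 = 9
p(2) = ⊕ of these = min[2, 7, 10, 9] = 2.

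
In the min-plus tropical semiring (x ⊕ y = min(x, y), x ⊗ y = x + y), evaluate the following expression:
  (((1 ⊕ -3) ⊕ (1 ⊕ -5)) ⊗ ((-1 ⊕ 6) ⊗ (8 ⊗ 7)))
(((1 ⊕ -3) ⊕ (1 ⊕ -5)) ⊗ ((-1 ⊕ 6) ⊗ (8 ⊗ 7))) = 9

Expand innermost to outermost. Recall ⊕ takes the minimum of its arguments and ⊗ takes their sum. Working out the expression (((1 ⊕ -3) ⊕ (1 ⊕ -5)) ⊗ ((-1 ⊕ 6) ⊗ (8 ⊗ 7))) gives 9.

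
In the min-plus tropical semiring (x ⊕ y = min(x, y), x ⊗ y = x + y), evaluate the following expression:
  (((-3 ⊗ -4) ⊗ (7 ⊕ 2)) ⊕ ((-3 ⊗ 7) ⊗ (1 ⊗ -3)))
(((-3 ⊗ -4) ⊗ (7 ⊕ 2)) ⊕ ((-3 ⊗ 7) ⊗ (1 ⊗ -3))) = -5

Expand innermost to outermost. Recall ⊕ takes the minimum of its arguments and ⊗ takes their sum. Working out the expression (((-3 ⊗ -4) ⊗ (7 ⊕ 2)) ⊕ ((-3 ⊗ 7) ⊗ (1 ⊗ -3))) gives -5.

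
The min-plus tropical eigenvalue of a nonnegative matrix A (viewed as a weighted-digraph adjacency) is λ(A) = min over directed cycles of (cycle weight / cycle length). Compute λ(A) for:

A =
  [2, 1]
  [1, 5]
λ(A) = 1

Enumerate directed cycles and compute their means (weight / length). Sample:
  cycle 0 → 0: weight = 2, length = 1, mean = 2/1 ≈ 2.000
  cycle 1 → 1: weight = 5, length = 1, mean = 5/1 ≈ 5.000
  cycle 0 → 1 → 0: weight = 2, length = 2, mean = 2/2 ≈ 1.000
  cycle 1 → 0 → 1: weight = 2, length = 2, mean = 2/2 ≈ 1.000
Minimum mean = 1.000, attained e.g. along the cycle 0 → 1 → 0 with weight 2 and length 2. So λ(A) = 2/2 = 1.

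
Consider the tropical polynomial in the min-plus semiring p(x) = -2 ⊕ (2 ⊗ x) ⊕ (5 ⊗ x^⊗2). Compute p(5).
p(5) = -2

A tropical monomial a ⊗ x^⊗i evaluates to a + i · x. Evaluating each term at x = 5:
  Term 0 contributes -2 + 0 · 5 = -2
  Term 1 contributes 2 + 1 · 5 = 7
  Term 2 contributes 5 + 2 · 5 = 15
p(5) = ⊕ of these = min[-2, 7, 15] = -2.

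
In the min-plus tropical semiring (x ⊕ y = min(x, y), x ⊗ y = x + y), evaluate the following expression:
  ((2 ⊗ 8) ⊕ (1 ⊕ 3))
((2 ⊗ 8) ⊕ (1 ⊕ 3)) = 1

Expand innermost to outermost. Recall ⊕ takes the minimum of its arguments and ⊗ takes their sum. Working out the expression ((2 ⊗ 8) ⊕ (1 ⊕ 3)) gives 1.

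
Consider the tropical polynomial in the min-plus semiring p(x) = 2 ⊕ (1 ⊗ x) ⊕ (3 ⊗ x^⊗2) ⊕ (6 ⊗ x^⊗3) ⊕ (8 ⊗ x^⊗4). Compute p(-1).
p(-1) = 0

A tropical monomial a ⊗ x^⊗i evaluates to a + i · x. Evaluating each term at x = -1:
  Term 0 contributes 2 + 0 · -1 = 2
  Term 1 contributes 1 + 1 · -1 = 0
  Term 2 contributes 3 + 2 · -1 = 1
  Term 3 contributes 6 + 3 · -1 = 3
  Term 4 contributes 8 + 4 · -1 = 4
p(-1) = ⊕ of these = min[2, 0, 1, 3, 4] = 0.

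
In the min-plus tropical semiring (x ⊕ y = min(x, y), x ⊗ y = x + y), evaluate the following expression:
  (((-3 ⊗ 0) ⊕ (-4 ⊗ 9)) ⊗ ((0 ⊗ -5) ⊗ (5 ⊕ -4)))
(((-3 ⊗ 0) ⊕ (-4 ⊗ 9)) ⊗ ((0 ⊗ -5) ⊗ (5 ⊕ -4))) = -12

Expand innermost to outermost. Recall ⊕ takes the minimum of its arguments and ⊗ takes their sum. Working out the expression (((-3 ⊗ 0) ⊕ (-4 ⊗ 9)) ⊗ ((0 ⊗ -5) ⊗ (5 ⊕ -4))) gives -12.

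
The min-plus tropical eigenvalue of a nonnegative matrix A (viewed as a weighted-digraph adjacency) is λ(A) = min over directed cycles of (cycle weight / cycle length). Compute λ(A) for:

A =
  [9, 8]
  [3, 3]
λ(A) = 3

Enumerate directed cycles and compute their means (weight / length). Sample:
  cycle 0 → 0: weight = 9, length = 1, mean = 9/1 ≈ 9.000
  cycle 1 → 1: weight = 3, length = 1, mean = 3/1 ≈ 3.000
  cycle 0 → 1 → 0: weight = 11, length = 2, mean = 11/2 ≈ 5.500
  cycle 1 → 0 → 1: weight = 11, length = 2, mean = 11/2 ≈ 5.500
Minimum mean = 3.000, attained e.g. along the cycle 1 → 1 with weight 3 and length 1. So λ(A) = 3/1 = 3.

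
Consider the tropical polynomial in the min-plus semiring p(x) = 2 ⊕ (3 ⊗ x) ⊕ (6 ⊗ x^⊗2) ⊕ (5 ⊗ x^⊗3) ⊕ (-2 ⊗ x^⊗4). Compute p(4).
p(4) = 2

A tropical monomial a ⊗ x^⊗i evaluates to a + i · x. Evaluating each term at x = 4:
  Term 0 contributes 2 + 0 · 4 = 2
  Term 1 contributes 3 + 1 · 4 = 7
  Term 2 contributes 6 + 2 · 4 = 14
  Term 3 contributes 5 + 3 · 4 = 17
  Term 4 contributes -2 + 4 · 4 = 14
p(4) = ⊕ of these = min[2, 7, 14, 17, 14] = 2.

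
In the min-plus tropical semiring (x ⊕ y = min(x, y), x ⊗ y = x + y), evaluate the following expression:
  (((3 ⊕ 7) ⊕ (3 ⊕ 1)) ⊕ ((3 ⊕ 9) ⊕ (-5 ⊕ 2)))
(((3 ⊕ 7) ⊕ (3 ⊕ 1)) ⊕ ((3 ⊕ 9) ⊕ (-5 ⊕ 2))) = -5

Expand innermost to outermost. Recall ⊕ takes the minimum of its arguments and ⊗ takes their sum. Working out the expression (((3 ⊕ 7) ⊕ (3 ⊕ 1)) ⊕ ((3 ⊕ 9) ⊕ (-5 ⊕ 2))) gives -5.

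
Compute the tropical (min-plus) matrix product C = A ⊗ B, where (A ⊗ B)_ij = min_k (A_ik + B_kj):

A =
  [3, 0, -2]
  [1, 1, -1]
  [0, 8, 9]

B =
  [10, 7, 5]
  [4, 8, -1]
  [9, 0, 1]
A ⊗ B =
  [4, -2, -1]
  [5, -1, 0]
  [10, 7, 5]

Apply the min-plus product entry-by-entry:
  C[0][0] = min over k of (A[0][0] + B[0][0] = 3 + 10 = 13, A[0][1] + B[1][0] = 0 + 4 = 4, A[0][2] + B[2][0] = -2 + 9 = 7) = 4 (attained at k = 1)
  C[0][1] = min over k of (A[0][0] + B[0][1] = 3 + 7 = 10, A[0][1] + B[1][1] = 0 + 8 = 8, A[0][2] + B[2][1] = -2 + 0 = -2) = -2 (attained at k = 2)
  C[0][2] = min over k of (A[0][0] + B[0][2] = 3 + 5 = 8, A[0][1] + B[1][2] = 0 + -1 = -1, A[0][2] + B[2][2] = -2 + 1 = -1) = -1 (attained at k = 1)
  C[1][0] = min over k of (A[1][0] + B[0][0] = 1 + 10 = 11, A[1][1] + B[1][0] = 1 + 4 = 5, A[1][2] + B[2][0] = -1 + 9 = 8) = 5 (attained at k = 1)
  C[1][1] = min over k of (A[1][0] + B[0][1] = 1 + 7 = 8, A[1][1] + B[1][1] = 1 + 8 = 9, A[1][2] + B[2][1] = -1 + 0 = -1) = -1 (attained at k = 2)
  C[1][2] = min over k of (A[1][0] + B[0][2] = 1 + 5 = 6, A[1][1] + B[1][2] = 1 + -1 = 0, A[1][2] + B[2][2] = -1 + 1 = 0) = 0 (attained at k = 1)
  C[2][0] = min over k of (A[2][0] + B[0][0] = 0 + 10 = 10, A[2][1] + B[1][0] = 8 + 4 = 12, A[2][2] + B[2][0] = 9 + 9 = 18) = 10 (attained at k = 0)
  C[2][1] = min over k of (A[2][0] + B[0][1] = 0 + 7 = 7, A[2][1] + B[1][1] = 8 + 8 = 16, A[2][2] + B[2][1] = 9 + 0 = 9) = 7 (attained at k = 0)
  C[2][2] = min over k of (A[2][0] + B[0][2] = 0 + 5 = 5, A[2][1] + B[1][2] = 8 + -1 = 7, A[2][2] + B[2][2] = 9 + 1 = 10) = 5 (attained at k = 0)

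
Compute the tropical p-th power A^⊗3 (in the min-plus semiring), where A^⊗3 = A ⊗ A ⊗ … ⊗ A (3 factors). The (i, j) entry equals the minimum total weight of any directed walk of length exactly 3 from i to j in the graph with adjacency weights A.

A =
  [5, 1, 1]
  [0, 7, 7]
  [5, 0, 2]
A^⊗3 =
  [1, 2, 2]
  [1, 1, 3]
  [2, 1, 1]

Each entry (A^⊗3)_ij equals the minimum over all length-3 walks i = v_0 → v_1 → … → v_3 = j of Σ_t A[v_t][v_{t+1}]. For example, for (i, j) = (0, 2) we minimise over 9 possible intermediate vertex sequences; the minimum is 2, attained along the walk 0 → 1 → 0 → 2.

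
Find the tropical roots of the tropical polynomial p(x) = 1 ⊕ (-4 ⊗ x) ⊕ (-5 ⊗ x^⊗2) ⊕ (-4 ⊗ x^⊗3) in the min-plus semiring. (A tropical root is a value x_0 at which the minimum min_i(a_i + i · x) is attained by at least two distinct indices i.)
Roots: {-1, 1, 5}

Each tropical root is a break point of the lower envelope of the lines y = a_i + i · x (there are 4 lines, with slopes 0, 1, ..., 3). Only the lines that attain the minimum somewhere contribute to roots; other lines are dominated. Here the surviving (envelope) indices are i = 3, i = 2, i = 1, i = 0.
Intersections between consecutive envelope lines give the roots: for adjacent envelope indices i < j the intersection is x = (a_i − a_j) / (j − i). Reading off the sorted break points: {-1, 1, 5}.
Verification: at each break x_0, at least two indices attain the minimum of min_i(a_i + i · x_0).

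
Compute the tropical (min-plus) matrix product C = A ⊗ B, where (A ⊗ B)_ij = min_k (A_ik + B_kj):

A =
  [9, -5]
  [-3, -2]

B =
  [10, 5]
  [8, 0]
A ⊗ B =
  [3, -5]
  [6, -2]

Apply the min-plus product entry-by-entry:
  C[0][0] = min over k of (A[0][0] + B[0][0] = 9 + 10 = 19, A[0][1] + B[1][0] = -5 + 8 = 3) = 3 (attained at k = 1)
  C[0][1] = min over k of (A[0][0] + B[0][1] = 9 + 5 = 14, A[0][1] + B[1][1] = -5 + 0 = -5) = -5 (attained at k = 1)
  C[1][0] = min over k of (A[1][0] + B[0][0] = -3 + 10 = 7, A[1][1] + B[1][0] = -2 + 8 = 6) = 6 (attained at k = 1)
  C[1][1] = min over k of (A[1][0] + B[0][1] = -3 + 5 = 2, A[1][1] + B[1][1] = -2 + 0 = -2) = -2 (attained at k = 1)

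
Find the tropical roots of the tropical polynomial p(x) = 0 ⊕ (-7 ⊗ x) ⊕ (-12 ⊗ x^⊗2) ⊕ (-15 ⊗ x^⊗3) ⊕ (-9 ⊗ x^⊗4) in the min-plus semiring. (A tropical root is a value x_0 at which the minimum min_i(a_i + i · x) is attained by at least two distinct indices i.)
Roots: {-6, 3, 5, 7}

Each tropical root is a break point of the lower envelope of the lines y = a_i + i · x (there are 5 lines, with slopes 0, 1, ..., 4). Only the lines that attain the minimum somewhere contribute to roots; other lines are dominated. Here the surviving (envelope) indices are i = 4, i = 3, i = 2, i = 1, i = 0.
Intersections between consecutive envelope lines give the roots: for adjacent envelope indices i < j the intersection is x = (a_i − a_j) / (j − i). Reading off the sorted break points: {-6, 3, 5, 7}.
Verification: at each break x_0, at least two indices attain the minimum of min_i(a_i + i · x_0).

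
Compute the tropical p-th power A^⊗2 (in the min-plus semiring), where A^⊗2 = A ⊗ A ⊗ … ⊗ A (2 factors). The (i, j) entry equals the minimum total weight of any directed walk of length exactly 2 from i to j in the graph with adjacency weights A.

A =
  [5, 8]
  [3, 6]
A^⊗2 =
  [10, 13]
  [8, 11]

Each entry (A^⊗2)_ij equals the minimum over all length-2 walks i = v_0 → v_1 → … → v_2 = j of Σ_t A[v_t][v_{t+1}]. For example, for (i, j) = (0, 1) we minimise over 2 possible intermediate vertex sequences; the minimum is 13, attained along the walk 0 → 0 → 1.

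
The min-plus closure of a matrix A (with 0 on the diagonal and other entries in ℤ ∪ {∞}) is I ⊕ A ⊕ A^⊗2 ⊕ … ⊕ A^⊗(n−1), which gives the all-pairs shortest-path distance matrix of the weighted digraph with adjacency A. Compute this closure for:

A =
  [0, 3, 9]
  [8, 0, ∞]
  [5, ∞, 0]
Closure =
  [0, 3, 9]
  [8, 0, 17]
  [5, 8, 0]

This is the Floyd-Warshall all-pairs shortest-path computation. For each intermediate vertex k = 0, 1, …, 2, update dist[i][j] ← min(dist[i][j], dist[i][k] + dist[k][j]). The final matrix gives, for each (i, j), the minimum total weight of any directed path from i to j (possibly empty when i = j).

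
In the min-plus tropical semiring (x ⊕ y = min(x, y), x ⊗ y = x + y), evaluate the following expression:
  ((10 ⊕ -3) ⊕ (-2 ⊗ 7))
((10 ⊕ -3) ⊕ (-2 ⊗ 7)) = -3

Expand innermost to outermost. Recall ⊕ takes the minimum of its arguments and ⊗ takes their sum. Working out the expression ((10 ⊕ -3) ⊕ (-2 ⊗ 7)) gives -3.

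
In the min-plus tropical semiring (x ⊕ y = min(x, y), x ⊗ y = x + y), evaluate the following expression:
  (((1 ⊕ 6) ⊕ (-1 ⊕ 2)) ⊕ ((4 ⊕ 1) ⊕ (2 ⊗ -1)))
(((1 ⊕ 6) ⊕ (-1 ⊕ 2)) ⊕ ((4 ⊕ 1) ⊕ (2 ⊗ -1))) = -1

Expand innermost to outermost. Recall ⊕ takes the minimum of its arguments and ⊗ takes their sum. Working out the expression (((1 ⊕ 6) ⊕ (-1 ⊕ 2)) ⊕ ((4 ⊕ 1) ⊕ (2 ⊗ -1))) gives -1.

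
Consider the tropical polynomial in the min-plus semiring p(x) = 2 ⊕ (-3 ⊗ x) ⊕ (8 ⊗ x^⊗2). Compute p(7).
p(7) = 2

A tropical monomial a ⊗ x^⊗i evaluates to a + i · x. Evaluating each term at x = 7:
  Term 0 contributes 2 + 0 · 7 = 2
  Term 1 contributes -3 + 1 · 7 = 4
  Term 2 contributes 8 + 2 · 7 = 22
p(7) = ⊕ of these = min[2, 4, 22] = 2.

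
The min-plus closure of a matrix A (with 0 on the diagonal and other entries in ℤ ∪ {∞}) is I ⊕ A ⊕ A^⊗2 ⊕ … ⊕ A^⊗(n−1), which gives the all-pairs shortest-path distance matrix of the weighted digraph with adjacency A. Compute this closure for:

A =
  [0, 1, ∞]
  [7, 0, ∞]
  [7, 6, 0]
Closure =
  [0, 1, ∞]
  [7, 0, ∞]
  [7, 6, 0]

This is the Floyd-Warshall all-pairs shortest-path computation. For each intermediate vertex k = 0, 1, …, 2, update dist[i][j] ← min(dist[i][j], dist[i][k] + dist[k][j]). The final matrix gives, for each (i, j), the minimum total weight of any directed path from i to j (possibly empty when i = j).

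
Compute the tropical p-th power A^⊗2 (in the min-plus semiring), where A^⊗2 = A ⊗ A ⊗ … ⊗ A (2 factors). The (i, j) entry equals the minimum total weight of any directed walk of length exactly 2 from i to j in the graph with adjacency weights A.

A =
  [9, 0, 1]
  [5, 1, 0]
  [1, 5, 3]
A^⊗2 =
  [2, 1, 0]
  [1, 2, 1]
  [4, 1, 2]

Each entry (A^⊗2)_ij equals the minimum over all length-2 walks i = v_0 → v_1 → … → v_2 = j of Σ_t A[v_t][v_{t+1}]. For example, for (i, j) = (0, 2) we minimise over 3 possible intermediate vertex sequences; the minimum is 0, attained along the walk 0 → 1 → 2.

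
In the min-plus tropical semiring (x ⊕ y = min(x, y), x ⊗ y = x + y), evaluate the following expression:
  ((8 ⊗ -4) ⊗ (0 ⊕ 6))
((8 ⊗ -4) ⊗ (0 ⊕ 6)) = 4

Expand innermost to outermost. Recall ⊕ takes the minimum of its arguments and ⊗ takes their sum. Working out the expression ((8 ⊗ -4) ⊗ (0 ⊕ 6)) gives 4.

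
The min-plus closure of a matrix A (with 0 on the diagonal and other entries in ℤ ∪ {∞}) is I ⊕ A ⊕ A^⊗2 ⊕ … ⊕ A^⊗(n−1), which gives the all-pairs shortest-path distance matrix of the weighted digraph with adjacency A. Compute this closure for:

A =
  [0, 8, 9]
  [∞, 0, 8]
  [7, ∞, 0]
Closure =
  [0, 8, 9]
  [15, 0, 8]
  [7, 15, 0]

This is the Floyd-Warshall all-pairs shortest-path computation. For each intermediate vertex k = 0, 1, …, 2, update dist[i][j] ← min(dist[i][j], dist[i][k] + dist[k][j]). The final matrix gives, for each (i, j), the minimum total weight of any directed path from i to j (possibly empty when i = j).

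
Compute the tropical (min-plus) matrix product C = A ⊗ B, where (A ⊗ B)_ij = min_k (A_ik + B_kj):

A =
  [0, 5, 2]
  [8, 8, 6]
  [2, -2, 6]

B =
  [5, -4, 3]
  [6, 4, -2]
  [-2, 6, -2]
A ⊗ B =
  [0, -4, 0]
  [4, 4, 4]
  [4, -2, -4]

Apply the min-plus product entry-by-entry:
  C[0][0] = min over k of (A[0][0] + B[0][0] = 0 + 5 = 5, A[0][1] + B[1][0] = 5 + 6 = 11, A[0][2] + B[2][0] = 2 + -2 = 0) = 0 (attained at k = 2)
  C[0][1] = min over k of (A[0][0] + B[0][1] = 0 + -4 = -4, A[0][1] + B[1][1] = 5 + 4 = 9, A[0][2] + B[2][1] = 2 + 6 = 8) = -4 (attained at k = 0)
  C[0][2] = min over k of (A[0][0] + B[0][2] = 0 + 3 = 3, A[0][1] + B[1][2] = 5 + -2 = 3, A[0][2] + B[2][2] = 2 + -2 = 0) = 0 (attained at k = 2)
  C[1][0] = min over k of (A[1][0] + B[0][0] = 8 + 5 = 13, A[1][1] + B[1][0] = 8 + 6 = 14, A[1][2] + B[2][0] = 6 + -2 = 4) = 4 (attained at k = 2)
  C[1][1] = min over k of (A[1][0] + B[0][1] = 8 + -4 = 4, A[1][1] + B[1][1] = 8 + 4 = 12, A[1][2] + B[2][1] = 6 + 6 = 12) = 4 (attained at k = 0)
  C[1][2] = min over k of (A[1][0] + B[0][2] = 8 + 3 = 11, A[1][1] + B[1][2] = 8 + -2 = 6, A[1][2] + B[2][2] = 6 + -2 = 4) = 4 (attained at k = 2)
  C[2][0] = min over k of (A[2][0] + B[0][0] = 2 + 5 = 7, A[2][1] + B[1][0] = -2 + 6 = 4, A[2][2] + B[2][0] = 6 + -2 = 4) = 4 (attained at k = 1)
  C[2][1] = min over k of (A[2][0] + B[0][1] = 2 + -4 = -2, A[2][1] + B[1][1] = -2 + 4 = 2, A[2][2] + B[2][1] = 6 + 6 = 12) = -2 (attained at k = 0)
  C[2][2] = min over k of (A[2][0] + B[0][2] = 2 + 3 = 5, A[2][1] + B[1][2] = -2 + -2 = -4, A[2][2] + B[2][2] = 6 + -2 = 4) = -4 (attained at k = 1)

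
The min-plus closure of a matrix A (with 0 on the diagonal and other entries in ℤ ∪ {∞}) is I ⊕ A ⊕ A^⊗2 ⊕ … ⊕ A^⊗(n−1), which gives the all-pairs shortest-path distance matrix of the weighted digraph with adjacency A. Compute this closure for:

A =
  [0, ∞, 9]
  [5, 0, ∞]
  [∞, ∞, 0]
Closure =
  [0, ∞, 9]
  [5, 0, 14]
  [∞, ∞, 0]

This is the Floyd-Warshall all-pairs shortest-path computation. For each intermediate vertex k = 0, 1, …, 2, update dist[i][j] ← min(dist[i][j], dist[i][k] + dist[k][j]). The final matrix gives, for each (i, j), the minimum total weight of any directed path from i to j (possibly empty when i = j).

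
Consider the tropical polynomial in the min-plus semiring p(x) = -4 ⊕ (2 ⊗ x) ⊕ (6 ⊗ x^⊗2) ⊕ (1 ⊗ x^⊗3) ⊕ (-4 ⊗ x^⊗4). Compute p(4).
p(4) = -4

A tropical monomial a ⊗ x^⊗i evaluates to a + i · x. Evaluating each term at x = 4:
  Term 0 contributes -4 + 0 · 4 = -4
  Term 1 contributes 2 + 1 · 4 = 6
  Term 2 contributes 6 + 2 · 4 = 14
  Term 3 contributes 1 + 3 · 4 = 13
  Term 4 contributes -4 + 4 · 4 = 12
p(4) = ⊕ of these = min[-4, 6, 14, 13, 12] = -4.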